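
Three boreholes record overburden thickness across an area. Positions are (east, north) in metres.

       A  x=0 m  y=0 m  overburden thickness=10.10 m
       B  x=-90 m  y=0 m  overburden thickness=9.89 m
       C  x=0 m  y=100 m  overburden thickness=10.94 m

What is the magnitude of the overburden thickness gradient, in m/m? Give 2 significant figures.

∂d/∂x = (9.89 − 10.10) / (-90 − 0) = +0.002333
∂d/∂y = (10.94 − 10.10) / (100 − 0) = +0.008400
|∇f| = √(0.002333² + 0.008400²) = 0.008718 m/m

0.0087 m/m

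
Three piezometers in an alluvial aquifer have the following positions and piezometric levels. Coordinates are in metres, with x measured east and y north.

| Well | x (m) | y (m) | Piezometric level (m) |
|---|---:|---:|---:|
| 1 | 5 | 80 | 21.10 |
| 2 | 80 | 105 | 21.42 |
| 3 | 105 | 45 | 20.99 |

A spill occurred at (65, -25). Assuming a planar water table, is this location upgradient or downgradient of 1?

Taking 1 as reference: 2−1 = (75, 25, +0.32); 3−1 = (100, -35, -0.11).
Solve a·Δx + b·Δy = Δh: det = 75·(-35) − 100·25 = -5125.
∂h/∂x = [(+0.32)·(-35) − (-0.11)·25] / -5125 = +0.001649
∂h/∂y = [75·(-0.11) − 100·(+0.32)] / -5125 = +0.007854
Head at (65, -25) = 21.10 + (+0.001649)·(60) + (+0.007854)·(-105) = 20.37 m.
That is lower than the 21.10 m at 1, so the point is downgradient.

downgradient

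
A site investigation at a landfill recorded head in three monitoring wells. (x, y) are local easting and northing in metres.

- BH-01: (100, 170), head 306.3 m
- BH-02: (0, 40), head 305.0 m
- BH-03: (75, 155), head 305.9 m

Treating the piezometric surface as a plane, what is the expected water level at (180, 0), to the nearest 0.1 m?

Differences from BH-01: to BH-02 (Δx, Δy, Δh) = (-100, -130, -1.3); to BH-03 = (-25, -15, -0.4).
Solve a·Δx + b·Δy = Δh: det = (-100)·(-15) − (-25)·(-130) = -1750.
∂h/∂x = [(-1.3)·(-15) − (-0.4)·(-130)] / -1750 = +0.01857
∂h/∂y = [(-100)·(-0.4) − (-25)·(-1.3)] / -1750 = -0.004286
h(180, 0) = 306.3 + (+0.01857)·(80) + (-0.004286)·(-170) = 306.3 +1.486 +0.729 = 308.514 m.

308.5 m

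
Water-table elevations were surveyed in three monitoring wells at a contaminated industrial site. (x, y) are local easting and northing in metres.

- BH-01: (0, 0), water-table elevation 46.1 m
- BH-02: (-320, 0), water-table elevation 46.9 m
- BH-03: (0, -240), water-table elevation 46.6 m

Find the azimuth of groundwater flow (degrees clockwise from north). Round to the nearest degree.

∂h/∂x = (46.9 − 46.1) / (-320 − 0) = -0.002500
∂h/∂y = (46.6 − 46.1) / (-240 − 0) = -0.002083
Flow direction (−∇h) has components (+0.002500 E, +0.002083 N).
Azimuth = atan2(E, N) = atan2(+0.002500, +0.002083) = 50.2° ≈ 050°.

050°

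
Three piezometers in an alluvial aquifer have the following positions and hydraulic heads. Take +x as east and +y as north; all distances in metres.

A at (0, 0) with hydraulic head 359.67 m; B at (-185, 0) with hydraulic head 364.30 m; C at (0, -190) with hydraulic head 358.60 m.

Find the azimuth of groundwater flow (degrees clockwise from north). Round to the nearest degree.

103°

∂h/∂x = (364.30 − 359.67) / (-185 − 0) = -0.02503
∂h/∂y = (358.60 − 359.67) / (-190 − 0) = +0.005632
Flow direction (−∇h) has components (+0.02503 E, -0.005632 N).
Azimuth = atan2(E, N) = atan2(+0.02503, -0.005632) = 102.7° ≈ 103°.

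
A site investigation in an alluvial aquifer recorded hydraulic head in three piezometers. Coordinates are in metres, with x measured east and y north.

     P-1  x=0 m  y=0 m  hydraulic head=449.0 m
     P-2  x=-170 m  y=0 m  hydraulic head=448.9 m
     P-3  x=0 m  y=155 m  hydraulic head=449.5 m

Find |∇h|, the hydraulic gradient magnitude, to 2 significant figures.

0.0033

∂h/∂x = (448.9 − 449.0) / (-170 − 0) = +0.0005882
∂h/∂y = (449.5 − 449.0) / (155 − 0) = +0.003226
|∇h| = √(0.0005882² + 0.003226²) = 0.003279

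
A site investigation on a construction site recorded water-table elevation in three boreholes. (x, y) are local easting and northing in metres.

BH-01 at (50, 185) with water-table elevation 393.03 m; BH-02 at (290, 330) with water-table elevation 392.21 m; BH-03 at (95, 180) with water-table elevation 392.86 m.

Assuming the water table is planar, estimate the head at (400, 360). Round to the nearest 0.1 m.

Differences from BH-01: to BH-02 (Δx, Δy, Δh) = (240, 145, -0.82); to BH-03 = (45, -5, -0.17).
Solve a·Δx + b·Δy = Δh: det = 240·(-5) − 45·145 = -7725.
∂h/∂x = [(-0.82)·(-5) − (-0.17)·145] / -7725 = -0.003722
∂h/∂y = [240·(-0.17) − 45·(-0.82)] / -7725 = +0.0005049
h(400, 360) = 393.03 + (-0.003722)·(350) + (+0.0005049)·(175) = 393.03 -1.303 +0.088 = 391.816 m.

391.8 m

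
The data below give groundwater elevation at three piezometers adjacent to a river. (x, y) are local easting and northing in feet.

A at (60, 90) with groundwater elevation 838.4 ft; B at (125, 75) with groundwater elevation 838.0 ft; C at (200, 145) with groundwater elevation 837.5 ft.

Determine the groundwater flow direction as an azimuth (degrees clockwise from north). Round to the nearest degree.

Differences from A: to B (Δx, Δy, Δh) = (65, -15, -0.4); to C = (140, 55, -0.9).
Determinant of the coordinate differences = 65·55 − 140·(-15) = 5675.
∂h/∂x = [(-0.4)·55 − (-0.9)·(-15)] / 5675 = -0.006256
∂h/∂y = [65·(-0.9) − 140·(-0.4)] / 5675 = -0.0004405
Flow direction (−∇h) has components (+0.006256 E, +0.0004405 N).
Azimuth = atan2(E, N) = atan2(+0.006256, +0.0004405) = 86.0° ≈ 086°.

086°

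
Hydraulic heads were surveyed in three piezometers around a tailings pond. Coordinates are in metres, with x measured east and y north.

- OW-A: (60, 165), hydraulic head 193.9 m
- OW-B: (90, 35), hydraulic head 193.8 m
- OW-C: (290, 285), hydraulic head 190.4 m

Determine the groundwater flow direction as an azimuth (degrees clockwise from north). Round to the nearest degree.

Taking OW-A as reference: OW-B−OW-A = (30, -130, -0.1); OW-C−OW-A = (230, 120, -3.5).
Determinant of the coordinate differences = 30·120 − 230·(-130) = 33500.
∂h/∂x = [(-0.1)·120 − (-3.5)·(-130)] / 33500 = -0.01394
∂h/∂y = [30·(-3.5) − 230·(-0.1)] / 33500 = -0.002448
Flow direction (−∇h) has components (+0.01394 E, +0.002448 N).
Azimuth = atan2(E, N) = atan2(+0.01394, +0.002448) = 80.0° ≈ 080°.

080°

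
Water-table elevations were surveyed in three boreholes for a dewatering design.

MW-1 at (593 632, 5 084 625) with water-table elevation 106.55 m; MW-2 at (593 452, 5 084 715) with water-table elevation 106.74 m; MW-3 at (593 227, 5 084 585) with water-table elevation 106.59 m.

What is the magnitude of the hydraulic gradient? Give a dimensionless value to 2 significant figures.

Taking MW-1 as reference: MW-2−MW-1 = (-180, 90, +0.19); MW-3−MW-1 = (-405, -40, +0.04).
Determinant of the coordinate differences = (-180)·(-40) − (-405)·90 = 43650.
∂h/∂x = [(+0.19)·(-40) − (+0.04)·90] / 43650 = -0.0002566
∂h/∂y = [(-180)·(+0.04) − (-405)·(+0.19)] / 43650 = +0.001598
|∇h| = √(-0.0002566² + 0.001598²) = 0.001618

0.0016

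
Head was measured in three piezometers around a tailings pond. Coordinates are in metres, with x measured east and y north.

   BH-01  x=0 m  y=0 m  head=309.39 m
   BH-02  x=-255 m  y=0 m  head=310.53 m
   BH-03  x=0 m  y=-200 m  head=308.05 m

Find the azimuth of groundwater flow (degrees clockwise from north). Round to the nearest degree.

146°

∂h/∂x = (310.53 − 309.39) / (-255 − 0) = -0.004471
∂h/∂y = (308.05 − 309.39) / (-200 − 0) = +0.006700
Flow direction (−∇h) has components (+0.004471 E, -0.006700 N).
Azimuth = atan2(E, N) = atan2(+0.004471, -0.006700) = 146.3° ≈ 146°.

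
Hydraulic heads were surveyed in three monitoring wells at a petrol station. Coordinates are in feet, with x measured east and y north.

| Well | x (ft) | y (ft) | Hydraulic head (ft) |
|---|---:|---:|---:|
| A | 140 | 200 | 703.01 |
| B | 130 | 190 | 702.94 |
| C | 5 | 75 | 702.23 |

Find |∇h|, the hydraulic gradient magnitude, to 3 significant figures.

0.0190

Taking A as reference: B−A = (-10, -10, -0.07); C−A = (-135, -125, -0.78).
Solve a·Δx + b·Δy = Δh: det = (-10)·(-125) − (-135)·(-10) = -100.
∂h/∂x = [(-0.07)·(-125) − (-0.78)·(-10)] / -100 = -0.009500
∂h/∂y = [(-10)·(-0.78) − (-135)·(-0.07)] / -100 = +0.01650
|∇h| = √(-0.009500² + 0.01650²) = 0.01904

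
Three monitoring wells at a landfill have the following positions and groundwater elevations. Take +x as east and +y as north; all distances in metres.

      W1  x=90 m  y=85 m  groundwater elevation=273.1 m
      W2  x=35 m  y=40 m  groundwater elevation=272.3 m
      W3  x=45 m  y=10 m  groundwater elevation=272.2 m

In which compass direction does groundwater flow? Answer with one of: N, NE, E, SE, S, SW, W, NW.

SW

Taking W1 as reference: W2−W1 = (-55, -45, -0.8); W3−W1 = (-45, -75, -0.9).
Solve a·Δx + b·Δy = Δh: det = (-55)·(-75) − (-45)·(-45) = 2100.
∂h/∂x = [(-0.8)·(-75) − (-0.9)·(-45)] / 2100 = +0.009286
∂h/∂y = [(-55)·(-0.9) − (-45)·(-0.8)] / 2100 = +0.006429
Flow = −∇h = (-0.009286 east, -0.006429 north), which points southwest.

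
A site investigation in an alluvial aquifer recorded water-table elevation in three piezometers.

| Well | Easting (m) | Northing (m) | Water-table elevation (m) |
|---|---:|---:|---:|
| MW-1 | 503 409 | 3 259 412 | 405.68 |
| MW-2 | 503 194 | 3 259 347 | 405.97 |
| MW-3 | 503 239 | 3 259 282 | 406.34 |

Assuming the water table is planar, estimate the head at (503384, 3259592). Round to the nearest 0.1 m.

Taking MW-1 as reference: MW-2−MW-1 = (-215, -65, +0.29); MW-3−MW-1 = (-170, -130, +0.66).
Solve a·Δx + b·Δy = Δh: det = (-215)·(-130) − (-170)·(-65) = 16900.
∂h/∂x = [(+0.29)·(-130) − (+0.66)·(-65)] / 16900 = +0.0003077
∂h/∂y = [(-215)·(+0.66) − (-170)·(+0.29)] / 16900 = -0.005479
h(503384, 3259592) = 405.68 + (+0.0003077)·(-25) + (-0.005479)·(180) = 405.68 -0.008 -0.986 = 404.686 m.

404.7 m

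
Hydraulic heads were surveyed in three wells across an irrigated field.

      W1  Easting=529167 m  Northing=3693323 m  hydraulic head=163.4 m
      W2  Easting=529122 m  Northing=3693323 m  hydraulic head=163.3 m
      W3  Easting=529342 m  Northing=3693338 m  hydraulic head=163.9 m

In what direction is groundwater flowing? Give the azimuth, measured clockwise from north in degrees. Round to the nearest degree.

Differences from W1: to W2 (Δx, Δy, Δh) = (-45, 0, -0.1); to W3 = (175, 15, +0.5).
Solve a·Δx + b·Δy = Δh: det = (-45)·15 − 175·0 = -675.
∂h/∂x = [(-0.1)·15 − (+0.5)·0] / -675 = +0.002222
∂h/∂y = [(-45)·(+0.5) − 175·(-0.1)] / -675 = +0.007407
Flow direction (−∇h) has components (-0.002222 E, -0.007407 N).
Azimuth = atan2(E, N) = atan2(-0.002222, -0.007407) = 196.7° ≈ 197°.

197°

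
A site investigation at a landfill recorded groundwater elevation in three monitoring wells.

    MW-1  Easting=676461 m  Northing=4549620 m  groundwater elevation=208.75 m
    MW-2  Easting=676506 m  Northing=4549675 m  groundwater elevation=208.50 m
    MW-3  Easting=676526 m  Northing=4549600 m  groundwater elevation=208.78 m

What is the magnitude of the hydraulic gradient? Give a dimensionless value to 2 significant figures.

0.0040

With h = a·x + b·y + c and MW-1 as origin, the differences give:
  45·a + 55·b = -0.25
  65·a + (-20)·b = +0.03
Eliminate b (×(-20) and ×55, subtract): -4475·a = 3.350 → a = ∂h/∂x = -0.0007486
Back-substitute: b = ∂h/∂y = -0.003933.
|∇h| = √(-0.0007486² + -0.003933²) = 0.004004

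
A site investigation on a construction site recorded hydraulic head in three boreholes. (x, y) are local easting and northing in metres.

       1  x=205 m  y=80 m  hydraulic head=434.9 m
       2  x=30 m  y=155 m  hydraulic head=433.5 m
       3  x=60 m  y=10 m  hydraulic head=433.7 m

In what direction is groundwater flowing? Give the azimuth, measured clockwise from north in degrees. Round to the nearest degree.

Taking 1 as reference: 2−1 = (-175, 75, -1.4); 3−1 = (-145, -70, -1.2).
Determinant of the coordinate differences = (-175)·(-70) − (-145)·75 = 23125.
∂h/∂x = [(-1.4)·(-70) − (-1.2)·75] / 23125 = +0.008130
∂h/∂y = [(-175)·(-1.2) − (-145)·(-1.4)] / 23125 = +0.0003027
Flow direction (−∇h) has components (-0.008130 E, -0.0003027 N).
Azimuth = atan2(E, N) = atan2(-0.008130, -0.0003027) = 267.9° ≈ 268°.

268°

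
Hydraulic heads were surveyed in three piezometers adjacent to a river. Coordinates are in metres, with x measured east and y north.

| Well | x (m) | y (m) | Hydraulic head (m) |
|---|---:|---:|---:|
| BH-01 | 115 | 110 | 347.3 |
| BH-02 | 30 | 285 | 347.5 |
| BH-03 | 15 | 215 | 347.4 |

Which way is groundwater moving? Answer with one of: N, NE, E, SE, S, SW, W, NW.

S

Three-point gradient (reference BH-01): Δ to BH-02 = (-85, 175, +0.2), Δ to BH-03 = (-100, 105, +0.1).
∂h/∂x = +0.0004082, ∂h/∂y = +0.001341 (det = 8575).
Flow = −∇h = (-0.0004082 east, -0.001341 north), which points south.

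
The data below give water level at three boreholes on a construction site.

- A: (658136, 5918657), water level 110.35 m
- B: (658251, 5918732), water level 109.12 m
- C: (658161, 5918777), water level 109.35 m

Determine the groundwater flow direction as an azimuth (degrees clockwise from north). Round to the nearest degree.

Differences from A: to B (Δx, Δy, Δh) = (115, 75, -1.23); to C = (25, 120, -1.00).
Determinant of the coordinate differences = 115·120 − 25·75 = 11925.
∂h/∂x = [(-1.23)·120 − (-1.00)·75] / 11925 = -0.006088
∂h/∂y = [115·(-1.00) − 25·(-1.23)] / 11925 = -0.007065
Flow direction (−∇h) has components (+0.006088 E, +0.007065 N).
Azimuth = atan2(E, N) = atan2(+0.006088, +0.007065) = 40.8° ≈ 041°.

041°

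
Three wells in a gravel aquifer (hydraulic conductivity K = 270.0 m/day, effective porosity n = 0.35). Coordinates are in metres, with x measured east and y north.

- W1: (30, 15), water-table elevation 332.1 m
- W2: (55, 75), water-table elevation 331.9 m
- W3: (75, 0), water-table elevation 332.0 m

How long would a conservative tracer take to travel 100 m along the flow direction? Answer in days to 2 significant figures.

With h = a·x + b·y + c and W1 as origin, the differences give:
  25·a + 60·b = -0.2
  45·a + (-15)·b = -0.1
Eliminate b (×(-15) and ×60, subtract): -3075·a = 9.00 → a = ∂h/∂x = -0.002927
Back-substitute: b = ∂h/∂y = -0.002114.
|∇h| = √(-0.002927² + -0.002114²) = 0.003611
Seepage velocity v = K·i/n = 270.0 × 0.003611 / 0.35 = 2.786 m/day.
t = 100 / 2.786 = 35.89 days.

36 days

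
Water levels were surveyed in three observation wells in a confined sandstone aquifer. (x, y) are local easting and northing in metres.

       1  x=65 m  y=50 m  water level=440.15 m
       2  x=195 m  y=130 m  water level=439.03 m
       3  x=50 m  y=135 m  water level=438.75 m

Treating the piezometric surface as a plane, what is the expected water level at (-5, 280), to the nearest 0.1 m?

436.3 m

With h = a·x + b·y + c and 1 as origin, the differences give:
  130·a + 80·b = -1.12
  (-15)·a + 85·b = -1.40
Eliminate b (×85 and ×80, subtract): 12250·a = 16.800 → a = ∂h/∂x = +0.001371
Back-substitute: b = ∂h/∂y = -0.01623.
h(-5, 280) = 440.15 + (+0.001371)·(-70) + (-0.01623)·(230) = 440.15 -0.096 -3.733 = 436.321 m.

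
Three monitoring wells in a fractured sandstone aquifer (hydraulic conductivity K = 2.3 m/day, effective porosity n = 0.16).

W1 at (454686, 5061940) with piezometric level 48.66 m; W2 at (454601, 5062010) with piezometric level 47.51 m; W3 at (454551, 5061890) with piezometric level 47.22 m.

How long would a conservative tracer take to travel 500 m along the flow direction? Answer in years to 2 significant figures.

8.1 years

With h = a·x + b·y + c and W1 as origin, the differences give:
  (-85)·a + 70·b = -1.15
  (-135)·a + (-50)·b = -1.44
Eliminate b (×(-50) and ×70, subtract): 13700·a = 158.300 → a = ∂h/∂x = +0.01155
Back-substitute: b = ∂h/∂y = -0.002398.
|∇h| = √(0.01155² + -0.002398²) = 0.0118
Seepage velocity v = K·i/n = 2.3 × 0.0118 / 0.16 = 0.1696 m/day.
t = 500 / 0.1696 = 2948 days = 8.07 years.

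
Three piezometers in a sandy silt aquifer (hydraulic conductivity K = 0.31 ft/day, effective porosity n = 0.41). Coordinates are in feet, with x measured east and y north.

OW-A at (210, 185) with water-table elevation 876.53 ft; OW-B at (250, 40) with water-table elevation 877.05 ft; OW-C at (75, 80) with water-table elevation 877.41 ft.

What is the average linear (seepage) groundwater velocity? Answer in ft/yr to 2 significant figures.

Differences from OW-A: to OW-B (Δx, Δy, Δh) = (40, -145, +0.52); to OW-C = (-135, -105, +0.88).
Solve a·Δx + b·Δy = Δh: det = 40·(-105) − (-135)·(-145) = -23775.
∂h/∂x = [(+0.52)·(-105) − (+0.88)·(-145)] / -23775 = -0.003070
∂h/∂y = [40·(+0.88) − (-135)·(+0.52)] / -23775 = -0.004433
|∇h| = √(-0.003070² + -0.004433²) = 0.005392
Seepage velocity v = K·i/n = 0.31 × 0.005392 / 0.41 = 0.004077 ft/day = 1.489 ft/yr.

1.5 ft/yr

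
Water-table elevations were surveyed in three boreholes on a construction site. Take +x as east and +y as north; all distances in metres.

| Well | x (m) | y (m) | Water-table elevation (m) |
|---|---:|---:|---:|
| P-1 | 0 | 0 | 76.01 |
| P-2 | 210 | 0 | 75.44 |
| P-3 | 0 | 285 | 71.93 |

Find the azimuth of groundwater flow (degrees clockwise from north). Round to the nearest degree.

∂h/∂x = (75.44 − 76.01) / (210 − 0) = -0.002714
∂h/∂y = (71.93 − 76.01) / (285 − 0) = -0.01432
Flow direction (−∇h) has components (+0.002714 E, +0.01432 N).
Azimuth = atan2(E, N) = atan2(+0.002714, +0.01432) = 10.7° ≈ 011°.

011°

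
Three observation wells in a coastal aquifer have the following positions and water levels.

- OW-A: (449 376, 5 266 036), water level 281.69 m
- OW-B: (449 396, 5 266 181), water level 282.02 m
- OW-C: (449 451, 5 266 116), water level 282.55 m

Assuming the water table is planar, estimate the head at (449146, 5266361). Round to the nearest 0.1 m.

279.5 m

Differences from OW-A: to OW-B (Δx, Δy, Δh) = (20, 145, +0.33); to OW-C = (75, 80, +0.86).
Determinant of the coordinate differences = 20·80 − 75·145 = -9275.
∂h/∂x = [(+0.33)·80 − (+0.86)·145] / -9275 = +0.01060
∂h/∂y = [20·(+0.86) − 75·(+0.33)] / -9275 = +0.0008140
h(449146, 5266361) = 281.69 + (+0.01060)·(-230) + (+0.0008140)·(325) = 281.69 -2.438 +0.265 = 279.517 m.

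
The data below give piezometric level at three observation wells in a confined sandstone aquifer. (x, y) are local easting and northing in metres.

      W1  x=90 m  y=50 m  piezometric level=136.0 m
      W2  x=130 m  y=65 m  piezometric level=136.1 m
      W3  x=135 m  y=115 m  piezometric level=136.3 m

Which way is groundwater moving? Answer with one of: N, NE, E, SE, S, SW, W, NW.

With h = a·x + b·y + c and W1 as origin, the differences give:
  40·a + 15·b = +0.1
  45·a + 65·b = +0.3
Eliminate b (×65 and ×15, subtract): 1925·a = 2.00 → a = ∂h/∂x = +0.001039
Back-substitute: b = ∂h/∂y = +0.003896.
Flow = −∇h = (-0.001039 east, -0.003896 north), which points south.

S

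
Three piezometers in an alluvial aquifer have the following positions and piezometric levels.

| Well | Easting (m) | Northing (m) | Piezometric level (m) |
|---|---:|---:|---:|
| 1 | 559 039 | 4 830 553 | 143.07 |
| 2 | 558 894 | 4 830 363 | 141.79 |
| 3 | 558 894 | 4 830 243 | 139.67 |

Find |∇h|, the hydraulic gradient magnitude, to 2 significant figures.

With h = a·x + b·y + c and 1 as origin, the differences give:
  (-145)·a + (-190)·b = -1.28
  (-145)·a + (-310)·b = -3.40
Eliminate b (×(-310) and ×(-190), subtract): 17400·a = -249.200 → a = ∂h/∂x = -0.01432
Back-substitute: b = ∂h/∂y = +0.01767.
|∇h| = √(-0.01432² + 0.01767²) = 0.02274

0.023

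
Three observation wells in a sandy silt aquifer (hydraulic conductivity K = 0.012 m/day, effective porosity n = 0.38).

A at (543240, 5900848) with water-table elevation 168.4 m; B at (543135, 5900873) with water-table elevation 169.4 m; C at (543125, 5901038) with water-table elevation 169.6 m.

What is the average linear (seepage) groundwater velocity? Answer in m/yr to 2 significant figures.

0.11 m/yr

With h = a·x + b·y + c and A as origin, the differences give:
  (-105)·a + 25·b = +1.0
  (-115)·a + 190·b = +1.2
Eliminate b (×190 and ×25, subtract): -17075·a = 160.00 → a = ∂h/∂x = -0.009370
Back-substitute: b = ∂h/∂y = +0.0006442.
|∇h| = √(-0.009370² + 0.0006442²) = 0.009392
Seepage velocity v = K·i/n = 0.012 × 0.009392 / 0.38 = 0.0002966 m/day = 0.1083 m/yr.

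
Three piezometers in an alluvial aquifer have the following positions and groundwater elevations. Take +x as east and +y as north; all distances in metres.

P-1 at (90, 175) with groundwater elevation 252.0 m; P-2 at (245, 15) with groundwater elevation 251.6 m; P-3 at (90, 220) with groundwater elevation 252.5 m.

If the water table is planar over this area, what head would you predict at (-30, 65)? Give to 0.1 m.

With h = a·x + b·y + c and P-1 as origin, the differences give:
  155·a + (-160)·b = -0.4
  0·a + 45·b = +0.5
Eliminate b (×45 and ×(-160), subtract): 6975·a = 62.00 → a = ∂h/∂x = +0.008889
Back-substitute: b = ∂h/∂y = +0.01111.
h(-30, 65) = 252.0 + (+0.008889)·(-120) + (+0.01111)·(-110) = 252.0 -1.067 -1.222 = 249.711 m.

249.7 m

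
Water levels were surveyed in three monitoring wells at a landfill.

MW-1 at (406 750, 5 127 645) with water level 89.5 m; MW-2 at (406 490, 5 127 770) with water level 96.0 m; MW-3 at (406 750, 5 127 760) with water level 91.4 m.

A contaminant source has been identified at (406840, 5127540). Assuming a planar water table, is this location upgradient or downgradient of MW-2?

downgradient

Three-point gradient (reference MW-1): Δ to MW-2 = (-260, 125, +6.5), Δ to MW-3 = (0, 115, +1.9).
∂h/∂x = -0.01706, ∂h/∂y = +0.01652 (det = -29900).
Head at (406840, 5127540) = 89.5 + (-0.01706)·(90) + (+0.01652)·(-105) = 86.23 m.
That is lower than the 96.0 m at MW-2, so the point is downgradient.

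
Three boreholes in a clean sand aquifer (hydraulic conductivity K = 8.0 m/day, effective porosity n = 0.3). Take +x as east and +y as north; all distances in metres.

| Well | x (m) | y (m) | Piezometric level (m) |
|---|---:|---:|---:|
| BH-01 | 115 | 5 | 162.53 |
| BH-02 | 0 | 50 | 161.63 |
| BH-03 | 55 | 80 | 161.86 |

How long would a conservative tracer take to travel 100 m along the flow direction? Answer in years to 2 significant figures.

1.4 years

With h = a·x + b·y + c and BH-01 as origin, the differences give:
  (-115)·a + 45·b = -0.90
  (-60)·a + 75·b = -0.67
Eliminate b (×75 and ×45, subtract): -5925·a = -37.350 → a = ∂h/∂x = +0.006304
Back-substitute: b = ∂h/∂y = -0.003890.
|∇h| = √(0.006304² + -0.003890²) = 0.007408
Seepage velocity v = K·i/n = 8.0 × 0.007408 / 0.3 = 0.1975 m/day.
t = 100 / 0.1975 = 506.3 days = 1.39 years.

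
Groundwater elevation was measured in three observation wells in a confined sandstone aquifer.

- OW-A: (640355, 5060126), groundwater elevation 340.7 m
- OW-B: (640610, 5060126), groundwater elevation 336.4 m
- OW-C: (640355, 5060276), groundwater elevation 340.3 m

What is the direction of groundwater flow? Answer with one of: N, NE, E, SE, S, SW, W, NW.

E

∂h/∂x = (336.4 − 340.7) / (640610 − 640355) = -0.01686
∂h/∂y = (340.3 − 340.7) / (5060276 − 5060126) = -0.002667
Flow = −∇h = (+0.01686 east, +0.002667 north), which points east.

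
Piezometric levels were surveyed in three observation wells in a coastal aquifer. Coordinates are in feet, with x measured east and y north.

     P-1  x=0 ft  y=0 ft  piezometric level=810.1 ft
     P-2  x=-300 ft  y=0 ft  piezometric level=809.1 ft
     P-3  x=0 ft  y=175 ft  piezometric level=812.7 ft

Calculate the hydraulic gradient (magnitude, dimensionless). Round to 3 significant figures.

∂h/∂x = (809.1 − 810.1) / (-300 − 0) = +0.003333
∂h/∂y = (812.7 − 810.1) / (175 − 0) = +0.01486
|∇h| = √(0.003333² + 0.01486²) = 0.01523

0.0152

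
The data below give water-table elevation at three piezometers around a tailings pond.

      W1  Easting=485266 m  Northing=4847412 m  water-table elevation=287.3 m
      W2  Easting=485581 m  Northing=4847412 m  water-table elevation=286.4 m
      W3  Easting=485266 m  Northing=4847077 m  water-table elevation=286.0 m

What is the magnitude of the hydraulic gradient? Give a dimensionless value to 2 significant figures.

∂h/∂x = (286.4 − 287.3) / (485581 − 485266) = -0.002857
∂h/∂y = (286.0 − 287.3) / (4847077 − 4847412) = +0.003881
|∇h| = √(-0.002857² + 0.003881²) = 0.004819

0.0048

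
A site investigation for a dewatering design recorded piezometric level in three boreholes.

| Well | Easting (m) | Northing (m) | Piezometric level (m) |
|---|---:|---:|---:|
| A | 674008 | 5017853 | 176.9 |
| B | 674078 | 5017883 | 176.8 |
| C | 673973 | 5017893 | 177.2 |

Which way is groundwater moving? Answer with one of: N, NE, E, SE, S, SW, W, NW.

Taking A as reference: B−A = (70, 30, -0.1); C−A = (-35, 40, +0.3).
Solve a·Δx + b·Δy = Δh: det = 70·40 − (-35)·30 = 3850.
∂h/∂x = [(-0.1)·40 − (+0.3)·30] / 3850 = -0.003377
∂h/∂y = [70·(+0.3) − (-35)·(-0.1)] / 3850 = +0.004545
Flow = −∇h = (+0.003377 east, -0.004545 north), which points southeast.

SE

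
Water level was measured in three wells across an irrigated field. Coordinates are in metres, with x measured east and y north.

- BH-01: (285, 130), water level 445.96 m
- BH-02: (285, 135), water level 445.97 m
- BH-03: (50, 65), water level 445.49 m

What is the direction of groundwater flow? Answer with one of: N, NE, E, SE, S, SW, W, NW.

SW

Differences from BH-01: to BH-02 (Δx, Δy, Δh) = (0, 5, +0.01); to BH-03 = (-235, -65, -0.47).
Determinant of the coordinate differences = 0·(-65) − (-235)·5 = 1175.
∂h/∂x = [(+0.01)·(-65) − (-0.47)·5] / 1175 = +0.001447
∂h/∂y = [0·(-0.47) − (-235)·(+0.01)] / 1175 = +0.002000
Flow = −∇h = (-0.001447 east, -0.002000 north), which points southwest.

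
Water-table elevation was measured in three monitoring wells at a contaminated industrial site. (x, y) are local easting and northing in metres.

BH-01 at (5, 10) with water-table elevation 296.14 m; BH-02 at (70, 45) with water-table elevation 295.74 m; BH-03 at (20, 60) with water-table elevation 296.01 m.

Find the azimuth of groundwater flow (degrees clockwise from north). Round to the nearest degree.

With h = a·x + b·y + c and BH-01 as origin, the differences give:
  65·a + 35·b = -0.40
  15·a + 50·b = -0.13
Eliminate b (×50 and ×35, subtract): 2725·a = -15.450 → a = ∂h/∂x = -0.005670
Back-substitute: b = ∂h/∂y = -0.0008991.
Flow direction (−∇h) has components (+0.005670 E, +0.0008991 N).
Azimuth = atan2(E, N) = atan2(+0.005670, +0.0008991) = 81.0° ≈ 081°.

081°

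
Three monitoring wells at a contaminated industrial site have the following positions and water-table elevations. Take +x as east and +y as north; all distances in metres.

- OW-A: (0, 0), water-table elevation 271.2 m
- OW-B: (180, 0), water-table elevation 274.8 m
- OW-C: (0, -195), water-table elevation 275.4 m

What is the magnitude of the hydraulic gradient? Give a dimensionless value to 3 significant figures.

∂h/∂x = (274.8 − 271.2) / (180 − 0) = +0.02000
∂h/∂y = (275.4 − 271.2) / (-195 − 0) = -0.02154
|∇h| = √(0.02000² + -0.02154²) = 0.02939

0.0294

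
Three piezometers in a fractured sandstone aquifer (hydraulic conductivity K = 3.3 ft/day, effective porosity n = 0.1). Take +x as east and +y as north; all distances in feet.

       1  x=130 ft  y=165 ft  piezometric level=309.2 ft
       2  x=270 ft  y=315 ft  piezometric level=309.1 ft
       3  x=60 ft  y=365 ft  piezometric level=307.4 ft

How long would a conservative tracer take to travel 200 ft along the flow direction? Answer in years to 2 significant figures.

Taking 1 as reference: 2−1 = (140, 150, -0.1); 3−1 = (-70, 200, -1.8).
Solve a·Δx + b·Δy = Δh: det = 140·200 − (-70)·150 = 38500.
∂h/∂x = [(-0.1)·200 − (-1.8)·150] / 38500 = +0.006494
∂h/∂y = [140·(-1.8) − (-70)·(-0.1)] / 38500 = -0.006727
|∇h| = √(0.006494² + -0.006727²) = 0.00935
Seepage velocity v = K·i/n = 3.3 × 0.00935 / 0.1 = 0.3085 ft/day.
t = 200 / 0.3085 = 648.3 days = 1.77 years.

1.8 years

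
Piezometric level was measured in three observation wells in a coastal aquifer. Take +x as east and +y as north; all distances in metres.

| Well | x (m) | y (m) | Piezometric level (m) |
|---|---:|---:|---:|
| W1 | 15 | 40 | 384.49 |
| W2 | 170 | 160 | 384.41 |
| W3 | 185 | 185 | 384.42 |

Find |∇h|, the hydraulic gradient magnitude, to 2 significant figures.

0.0020

Differences from W1: to W2 (Δx, Δy, Δh) = (155, 120, -0.08); to W3 = (170, 145, -0.07).
Solve a·Δx + b·Δy = Δh: det = 155·145 − 170·120 = 2075.
∂h/∂x = [(-0.08)·145 − (-0.07)·120] / 2075 = -0.001542
∂h/∂y = [155·(-0.07) − 170·(-0.08)] / 2075 = +0.001325
|∇h| = √(-0.001542² + 0.001325²) = 0.002033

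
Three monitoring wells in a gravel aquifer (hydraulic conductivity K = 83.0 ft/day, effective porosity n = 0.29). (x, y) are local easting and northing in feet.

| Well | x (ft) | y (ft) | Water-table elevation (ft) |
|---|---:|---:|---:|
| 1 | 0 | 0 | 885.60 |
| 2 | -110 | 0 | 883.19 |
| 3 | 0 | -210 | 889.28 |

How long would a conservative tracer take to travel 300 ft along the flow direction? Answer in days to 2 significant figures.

∂h/∂x = (883.19 − 885.60) / (-110 − 0) = +0.02191
∂h/∂y = (889.28 − 885.60) / (-210 − 0) = -0.01752
|∇h| = √(0.02191² + -0.01752²) = 0.02805
Seepage velocity v = K·i/n = 83.0 × 0.02805 / 0.29 = 8.028 ft/day.
t = 300 / 8.028 = 37.37 days.

37 days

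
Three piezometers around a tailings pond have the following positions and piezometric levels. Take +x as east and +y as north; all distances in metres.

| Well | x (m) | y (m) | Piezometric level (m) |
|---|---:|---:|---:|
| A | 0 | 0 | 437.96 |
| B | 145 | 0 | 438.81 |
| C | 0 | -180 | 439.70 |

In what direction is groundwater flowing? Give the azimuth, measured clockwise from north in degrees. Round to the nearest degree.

329°

∂h/∂x = (438.81 − 437.96) / (145 − 0) = +0.005862
∂h/∂y = (439.70 − 437.96) / (-180 − 0) = -0.009667
Flow direction (−∇h) has components (-0.005862 E, +0.009667 N).
Azimuth = atan2(E, N) = atan2(-0.005862, +0.009667) = 328.8° ≈ 329°.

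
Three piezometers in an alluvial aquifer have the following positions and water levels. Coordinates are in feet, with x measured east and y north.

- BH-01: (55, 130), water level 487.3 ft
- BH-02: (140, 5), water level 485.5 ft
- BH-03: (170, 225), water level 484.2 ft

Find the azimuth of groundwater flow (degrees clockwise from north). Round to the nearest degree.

084°

Differences from BH-01: to BH-02 (Δx, Δy, Δh) = (85, -125, -1.8); to BH-03 = (115, 95, -3.1).
Determinant of the coordinate differences = 85·95 − 115·(-125) = 22450.
∂h/∂x = [(-1.8)·95 − (-3.1)·(-125)] / 22450 = -0.02488
∂h/∂y = [85·(-3.1) − 115·(-1.8)] / 22450 = -0.002517
Flow direction (−∇h) has components (+0.02488 E, +0.002517 N).
Azimuth = atan2(E, N) = atan2(+0.02488, +0.002517) = 84.2° ≈ 084°.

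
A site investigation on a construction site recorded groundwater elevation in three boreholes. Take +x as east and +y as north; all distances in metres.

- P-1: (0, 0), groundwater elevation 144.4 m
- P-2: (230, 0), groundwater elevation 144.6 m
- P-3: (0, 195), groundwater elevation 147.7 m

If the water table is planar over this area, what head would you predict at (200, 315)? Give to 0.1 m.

∂h/∂x = (144.6 − 144.4) / (230 − 0) = +0.0008696
∂h/∂y = (147.7 − 144.4) / (195 − 0) = +0.01692
h(200, 315) = 144.4 + (+0.0008696)·(200) + (+0.01692)·(315) = 144.4 +0.174 +5.331 = 149.905 m.

149.9 m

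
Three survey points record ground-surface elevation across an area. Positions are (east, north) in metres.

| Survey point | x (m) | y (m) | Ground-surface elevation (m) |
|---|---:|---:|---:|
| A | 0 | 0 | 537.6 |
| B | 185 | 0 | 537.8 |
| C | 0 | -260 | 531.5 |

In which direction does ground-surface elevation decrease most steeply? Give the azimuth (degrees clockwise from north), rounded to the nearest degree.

183°

∂z/∂x = (537.8 − 537.6) / (185 − 0) = +0.001081
∂z/∂y = (531.5 − 537.6) / (-260 − 0) = +0.02346
Steepest decrease is along −∇f: components (-0.001081 E, -0.02346 N).
Azimuth = atan2(-0.001081, -0.02346) = 182.6° ≈ 183°.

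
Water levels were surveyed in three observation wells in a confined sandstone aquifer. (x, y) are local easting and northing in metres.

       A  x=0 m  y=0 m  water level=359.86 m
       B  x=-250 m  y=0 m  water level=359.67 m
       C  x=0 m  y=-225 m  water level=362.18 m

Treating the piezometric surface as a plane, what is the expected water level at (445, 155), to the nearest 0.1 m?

∂h/∂x = (359.67 − 359.86) / (-250 − 0) = +0.0007600
∂h/∂y = (362.18 − 359.86) / (-225 − 0) = -0.01031
h(445, 155) = 359.86 + (+0.0007600)·(445) + (-0.01031)·(155) = 359.86 +0.338 -1.598 = 358.600 m.

358.6 m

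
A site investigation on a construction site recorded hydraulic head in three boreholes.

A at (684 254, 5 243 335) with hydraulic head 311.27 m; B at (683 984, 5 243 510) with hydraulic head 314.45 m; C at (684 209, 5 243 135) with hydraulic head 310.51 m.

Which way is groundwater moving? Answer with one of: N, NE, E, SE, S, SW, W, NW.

SE

Differences from A: to B (Δx, Δy, Δh) = (-270, 175, +3.18); to C = (-45, -200, -0.76).
Determinant of the coordinate differences = (-270)·(-200) − (-45)·175 = 61875.
∂h/∂x = [(+3.18)·(-200) − (-0.76)·175] / 61875 = -0.008129
∂h/∂y = [(-270)·(-0.76) − (-45)·(+3.18)] / 61875 = +0.005629
Flow = −∇h = (+0.008129 east, -0.005629 north), which points southeast.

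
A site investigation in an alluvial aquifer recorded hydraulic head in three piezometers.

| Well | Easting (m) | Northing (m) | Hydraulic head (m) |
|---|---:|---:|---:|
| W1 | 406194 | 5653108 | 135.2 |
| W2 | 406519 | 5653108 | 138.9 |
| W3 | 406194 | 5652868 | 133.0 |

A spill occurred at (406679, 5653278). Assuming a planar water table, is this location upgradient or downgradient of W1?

upgradient

∂h/∂x = (138.9 − 135.2) / (406519 − 406194) = +0.01138
∂h/∂y = (133.0 − 135.2) / (5652868 − 5653108) = +0.009167
Head at (406679, 5653278) = 135.2 + (+0.01138)·(485) + (+0.009167)·(170) = 142.28 m.
That is higher than the 135.2 m at W1, so the point is upgradient.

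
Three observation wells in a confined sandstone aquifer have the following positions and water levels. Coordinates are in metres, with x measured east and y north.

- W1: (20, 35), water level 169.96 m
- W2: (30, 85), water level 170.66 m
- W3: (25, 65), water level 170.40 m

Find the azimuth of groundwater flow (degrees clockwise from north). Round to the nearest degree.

132°

Taking W1 as reference: W2−W1 = (10, 50, +0.70); W3−W1 = (5, 30, +0.44).
Determinant of the coordinate differences = 10·30 − 5·50 = 50.
∂h/∂x = [(+0.70)·30 − (+0.44)·50] / 50 = -0.02000
∂h/∂y = [10·(+0.44) − 5·(+0.70)] / 50 = +0.01800
Flow direction (−∇h) has components (+0.02000 E, -0.01800 N).
Azimuth = atan2(E, N) = atan2(+0.02000, -0.01800) = 132.0° ≈ 132°.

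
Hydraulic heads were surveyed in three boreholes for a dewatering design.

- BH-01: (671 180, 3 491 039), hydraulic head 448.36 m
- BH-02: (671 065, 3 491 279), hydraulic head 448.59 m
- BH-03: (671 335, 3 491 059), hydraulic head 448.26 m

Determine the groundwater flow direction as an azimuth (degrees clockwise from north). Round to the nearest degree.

130°

With h = a·x + b·y + c and BH-01 as origin, the differences give:
  (-115)·a + 240·b = +0.23
  155·a + 20·b = -0.10
Eliminate b (×20 and ×240, subtract): -39500·a = 28.600 → a = ∂h/∂x = -0.0007241
Back-substitute: b = ∂h/∂y = +0.0006114.
Flow direction (−∇h) has components (+0.0007241 E, -0.0006114 N).
Azimuth = atan2(E, N) = atan2(+0.0007241, -0.0006114) = 130.2° ≈ 130°.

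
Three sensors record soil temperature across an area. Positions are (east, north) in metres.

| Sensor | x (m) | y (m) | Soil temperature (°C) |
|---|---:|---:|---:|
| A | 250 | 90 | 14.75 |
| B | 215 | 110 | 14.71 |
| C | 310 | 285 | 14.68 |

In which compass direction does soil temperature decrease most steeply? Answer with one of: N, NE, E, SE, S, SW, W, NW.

NW

Taking A as reference: B−A = (-35, 20, -0.04); C−A = (60, 195, -0.07).
Solve a·Δx + b·Δy = ΔT: det = (-35)·195 − 60·20 = -8025.
∂T/∂x = [(-0.04)·195 − (-0.07)·20] / -8025 = +0.0007975
∂T/∂y = [(-35)·(-0.07) − 60·(-0.04)] / -8025 = -0.0006044
Steepest decrease is along −∇f = (-0.0007975 E, +0.0006044 N) → northwest.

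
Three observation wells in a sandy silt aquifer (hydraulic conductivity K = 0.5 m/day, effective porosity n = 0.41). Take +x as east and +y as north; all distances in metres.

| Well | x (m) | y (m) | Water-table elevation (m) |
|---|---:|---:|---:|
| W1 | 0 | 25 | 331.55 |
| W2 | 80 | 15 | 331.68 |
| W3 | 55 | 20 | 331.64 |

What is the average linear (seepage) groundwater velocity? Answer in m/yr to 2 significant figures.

0.76 m/yr

With h = a·x + b·y + c and W1 as origin, the differences give:
  80·a + (-10)·b = +0.13
  55·a + (-5)·b = +0.09
Eliminate b (×(-5) and ×(-10), subtract): 150·a = 0.250 → a = ∂h/∂x = +0.001667
Back-substitute: b = ∂h/∂y = +0.0003333.
|∇h| = √(0.001667² + 0.0003333²) = 0.0017
Seepage velocity v = K·i/n = 0.5 × 0.0017 / 0.41 = 0.002073 m/day = 0.7572 m/yr.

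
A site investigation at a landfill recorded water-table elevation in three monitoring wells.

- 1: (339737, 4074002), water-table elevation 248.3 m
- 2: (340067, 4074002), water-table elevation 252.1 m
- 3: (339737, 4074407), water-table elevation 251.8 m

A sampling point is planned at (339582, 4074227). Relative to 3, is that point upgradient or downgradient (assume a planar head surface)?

∂h/∂x = (252.1 − 248.3) / (340067 − 339737) = +0.01152
∂h/∂y = (251.8 − 248.3) / (4074407 − 4074002) = +0.008642
Head at (339582, 4074227) = 248.3 + (+0.01152)·(-155) + (+0.008642)·(225) = 248.46 m.
That is lower than the 251.8 m at 3, so the point is downgradient.

downgradient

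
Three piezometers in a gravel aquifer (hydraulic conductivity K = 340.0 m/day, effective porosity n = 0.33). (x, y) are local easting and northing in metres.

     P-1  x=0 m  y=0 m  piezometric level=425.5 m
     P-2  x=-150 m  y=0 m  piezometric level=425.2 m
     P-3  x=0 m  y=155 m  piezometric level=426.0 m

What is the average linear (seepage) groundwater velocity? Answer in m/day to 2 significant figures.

∂h/∂x = (425.2 − 425.5) / (-150 − 0) = +0.002000
∂h/∂y = (426.0 − 425.5) / (155 − 0) = +0.003226
|∇h| = √(0.002000² + 0.003226²) = 0.003796
Seepage velocity v = K·i/n = 340.0 × 0.003796 / 0.33 = 3.911 m/day.

3.9 m/day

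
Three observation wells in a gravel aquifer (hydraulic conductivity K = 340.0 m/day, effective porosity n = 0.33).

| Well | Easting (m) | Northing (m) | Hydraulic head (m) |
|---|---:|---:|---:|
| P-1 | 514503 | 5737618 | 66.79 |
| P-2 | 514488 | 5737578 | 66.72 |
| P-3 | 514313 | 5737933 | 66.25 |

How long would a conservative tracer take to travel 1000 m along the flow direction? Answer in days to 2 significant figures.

270 days

Differences from P-1: to P-2 (Δx, Δy, Δh) = (-15, -40, -0.07); to P-3 = (-190, 315, -0.54).
Determinant of the coordinate differences = (-15)·315 − (-190)·(-40) = -12325.
∂h/∂x = [(-0.07)·315 − (-0.54)·(-40)] / -12325 = +0.003542
∂h/∂y = [(-15)·(-0.54) − (-190)·(-0.07)] / -12325 = +0.0004219
|∇h| = √(0.003542² + 0.0004219²) = 0.003567
Seepage velocity v = K·i/n = 340.0 × 0.003567 / 0.33 = 3.675 m/day.
t = 1000 / 3.675 = 272.1 days.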